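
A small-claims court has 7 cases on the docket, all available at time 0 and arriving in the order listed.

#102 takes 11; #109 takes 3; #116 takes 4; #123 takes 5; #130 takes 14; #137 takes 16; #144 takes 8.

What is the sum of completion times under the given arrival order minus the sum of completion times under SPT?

FIFO (arrival order): #102 #109 #116 #123 #130 #137 #144.
#102: 0→11
#109: 11→14
#116: 14→18
#123: 18→23
#130: 23→37
#137: 37→53
#144: 53→61
Sum = 11+14+18+23+37+53+61 = 217.
SPT (increasing processing time): #109 #116 #123 #144 #102 #130 #137.
#109: 0→3
#116: 3→7
#123: 7→12
#144: 12→20
#102: 20→31
#130: 31→45
#137: 45→61
Sum = 3+7+12+20+31+45+61 = 179.
Difference = 217 − 179 = 38.

38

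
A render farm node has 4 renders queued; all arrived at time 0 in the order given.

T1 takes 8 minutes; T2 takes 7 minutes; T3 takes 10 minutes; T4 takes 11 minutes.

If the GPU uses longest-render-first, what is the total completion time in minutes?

97

LPT (decreasing processing time): T4 T3 T1 T2.
T4: 0→11
T3: 11→21
T1: 21→29
T2: 29→36
Sum = 11+21+29+36 = 97.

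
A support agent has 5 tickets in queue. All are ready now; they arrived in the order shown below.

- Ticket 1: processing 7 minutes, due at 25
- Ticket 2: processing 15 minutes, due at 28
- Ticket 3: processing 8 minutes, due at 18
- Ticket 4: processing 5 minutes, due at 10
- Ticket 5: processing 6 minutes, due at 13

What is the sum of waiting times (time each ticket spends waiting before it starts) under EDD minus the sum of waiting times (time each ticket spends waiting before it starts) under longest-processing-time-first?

-43

EDD (increasing due date): Ticket 4 Ticket 5 Ticket 3 Ticket 1 Ticket 2.
Ticket 4: waits 0, runs 0→5
Ticket 5: waits 5, runs 5→11
Ticket 3: waits 11, runs 11→19
Ticket 1: waits 19, runs 19→26
Ticket 2: waits 26, runs 26→41
Sum = 0+5+11+19+26 = 61.
LPT (decreasing processing time): Ticket 2 Ticket 3 Ticket 1 Ticket 5 Ticket 4.
Ticket 2: waits 0, runs 0→15
Ticket 3: waits 15, runs 15→23
Ticket 1: waits 23, runs 23→30
Ticket 5: waits 30, runs 30→36
Ticket 4: waits 36, runs 36→41
Sum = 0+15+23+30+36 = 104.
Difference = 61 − 104 = -43.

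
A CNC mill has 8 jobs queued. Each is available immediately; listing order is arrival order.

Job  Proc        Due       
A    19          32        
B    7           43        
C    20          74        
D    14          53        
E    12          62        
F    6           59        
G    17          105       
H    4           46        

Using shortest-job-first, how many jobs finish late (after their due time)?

SPT (increasing processing time): H F B E D G A C.
H: 0→4, due 46, tardiness 0
F: 4→10, due 59, tardiness 0
B: 10→17, due 43, tardiness 0
E: 17→29, due 62, tardiness 0
D: 29→43, due 53, tardiness 0
G: 43→60, due 105, tardiness 0
A: 60→79, due 32, tardiness 47
C: 79→99, due 74, tardiness 25
Late jobs: 2.

2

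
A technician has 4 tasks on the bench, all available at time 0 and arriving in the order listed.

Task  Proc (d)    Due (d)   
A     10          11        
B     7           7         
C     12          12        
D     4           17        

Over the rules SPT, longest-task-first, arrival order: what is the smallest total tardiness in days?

SPT (increasing processing time): D B A C.
D: 0→4, due 17, tardiness 0
B: 4→11, due 7, tardiness 4
A: 11→21, due 11, tardiness 10
C: 21→33, due 12, tardiness 21
Sum = 0+4+10+21 = 35.
LPT (decreasing processing time): C A B D.
C: 0→12, due 12, tardiness 0
A: 12→22, due 11, tardiness 11
B: 22→29, due 7, tardiness 22
D: 29→33, due 17, tardiness 16
Sum = 0+11+22+16 = 49.
FIFO (arrival order): A B C D.
A: 0→10, due 11, tardiness 0
B: 10→17, due 7, tardiness 10
C: 17→29, due 12, tardiness 17
D: 29→33, due 17, tardiness 16
Sum = 0+10+17+16 = 43.
SPT 35, LPT 49, FIFO 43 → minimum 35.

35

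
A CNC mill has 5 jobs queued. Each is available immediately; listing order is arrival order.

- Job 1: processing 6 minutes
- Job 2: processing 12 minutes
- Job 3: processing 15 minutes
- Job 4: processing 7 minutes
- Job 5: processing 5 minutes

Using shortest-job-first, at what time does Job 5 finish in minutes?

SPT (increasing processing time): Job 5 Job 1 Job 4 Job 2 Job 3.
Job 5: 0→5

5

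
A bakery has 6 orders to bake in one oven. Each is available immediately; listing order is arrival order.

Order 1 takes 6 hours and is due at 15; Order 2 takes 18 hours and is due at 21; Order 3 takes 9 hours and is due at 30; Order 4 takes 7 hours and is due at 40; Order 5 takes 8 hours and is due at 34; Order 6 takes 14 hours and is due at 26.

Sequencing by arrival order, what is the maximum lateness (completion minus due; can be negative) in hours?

FIFO (arrival order): Order 1 Order 2 Order 3 Order 4 Order 5 Order 6.
Order 1: 0→6, due 15, lateness -9
Order 2: 6→24, due 21, lateness 3
Order 3: 24→33, due 30, lateness 3
Order 4: 33→40, due 40, lateness 0
Order 5: 40→48, due 34, lateness 14
Order 6: 48→62, due 26, lateness 36
Maximum = 36.

36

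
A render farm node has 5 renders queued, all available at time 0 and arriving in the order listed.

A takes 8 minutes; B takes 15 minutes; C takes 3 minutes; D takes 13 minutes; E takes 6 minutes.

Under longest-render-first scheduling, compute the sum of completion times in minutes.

LPT (decreasing processing time): B D A E C.
B: 0→15
D: 15→28
A: 28→36
E: 36→42
C: 42→45
Sum = 15+28+36+42+45 = 166.

166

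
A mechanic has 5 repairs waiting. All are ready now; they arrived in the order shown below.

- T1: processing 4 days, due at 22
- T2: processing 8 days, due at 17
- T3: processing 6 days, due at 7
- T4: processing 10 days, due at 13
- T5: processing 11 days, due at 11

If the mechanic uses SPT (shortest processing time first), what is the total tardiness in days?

SPT (increasing processing time): T1 T3 T2 T4 T5.
T1: 0→4, due 22, tardiness 0
T3: 4→10, due 7, tardiness 3
T2: 10→18, due 17, tardiness 1
T4: 18→28, due 13, tardiness 15
T5: 28→39, due 11, tardiness 28
Sum = 0+3+1+15+28 = 47.

47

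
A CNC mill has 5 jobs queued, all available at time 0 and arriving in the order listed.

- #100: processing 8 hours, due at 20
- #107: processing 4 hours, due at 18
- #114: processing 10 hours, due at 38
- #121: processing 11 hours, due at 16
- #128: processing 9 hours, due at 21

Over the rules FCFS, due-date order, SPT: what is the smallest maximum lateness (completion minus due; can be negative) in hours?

FIFO (arrival order): #100 #107 #114 #121 #128.
#100: 0→8, due 20, lateness -12
#107: 8→12, due 18, lateness -6
#114: 12→22, due 38, lateness -16
#121: 22→33, due 16, lateness 17
#128: 33→42, due 21, lateness 21
Maximum = 21.
EDD (increasing due date): #121 #107 #100 #128 #114.
#121: 0→11, due 16, lateness -5
#107: 11→15, due 18, lateness -3
#100: 15→23, due 20, lateness 3
#128: 23→32, due 21, lateness 11
#114: 32→42, due 38, lateness 4
Maximum = 11.
SPT (increasing processing time): #107 #100 #128 #114 #121.
#107: 0→4, due 18, lateness -14
#100: 4→12, due 20, lateness -8
#128: 12→21, due 21, lateness 0
#114: 21→31, due 38, lateness -7
#121: 31→42, due 16, lateness 26
Maximum = 26.
FIFO 21, EDD 11, SPT 26 → minimum 11.

11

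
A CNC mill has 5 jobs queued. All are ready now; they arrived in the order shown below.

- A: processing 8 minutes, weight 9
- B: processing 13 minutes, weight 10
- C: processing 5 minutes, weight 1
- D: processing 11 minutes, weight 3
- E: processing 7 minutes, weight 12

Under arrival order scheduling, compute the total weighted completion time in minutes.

947

FIFO (arrival order): A B C D E.
A: finishes 8, weight 9, w·C = 72
B: finishes 21, weight 10, w·C = 210
C: finishes 26, weight 1, w·C = 26
D: finishes 37, weight 3, w·C = 111
E: finishes 44, weight 12, w·C = 528
Sum = 72+210+26+111+528 = 947.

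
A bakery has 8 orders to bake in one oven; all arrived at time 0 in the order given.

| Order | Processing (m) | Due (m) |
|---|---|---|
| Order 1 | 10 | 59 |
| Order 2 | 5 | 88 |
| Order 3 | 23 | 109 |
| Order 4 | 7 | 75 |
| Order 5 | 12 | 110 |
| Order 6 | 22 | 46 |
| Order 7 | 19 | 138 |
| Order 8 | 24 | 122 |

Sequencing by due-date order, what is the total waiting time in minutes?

EDD (increasing due date): Order 6 Order 1 Order 4 Order 2 Order 3 Order 5 Order 8 Order 7.
Order 6: waits 0, runs 0→22
Order 1: waits 22, runs 22→32
Order 4: waits 32, runs 32→39
Order 2: waits 39, runs 39→44
Order 3: waits 44, runs 44→67
Order 5: waits 67, runs 67→79
Order 8: waits 79, runs 79→103
Order 7: waits 103, runs 103→122
Sum = 0+22+32+39+44+67+79+103 = 386.

386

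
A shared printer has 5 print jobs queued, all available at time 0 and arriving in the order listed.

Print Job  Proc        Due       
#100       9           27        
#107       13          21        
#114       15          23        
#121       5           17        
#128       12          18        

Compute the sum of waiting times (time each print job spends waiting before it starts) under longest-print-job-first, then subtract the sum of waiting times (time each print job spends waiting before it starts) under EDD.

LPT (decreasing processing time): #114 #107 #128 #100 #121.
#114: waits 0, runs 0→15
#107: waits 15, runs 15→28
#128: waits 28, runs 28→40
#100: waits 40, runs 40→49
#121: waits 49, runs 49→54
Sum = 0+15+28+40+49 = 132.
EDD (increasing due date): #121 #128 #107 #114 #100.
#121: waits 0, runs 0→5
#128: waits 5, runs 5→17
#107: waits 17, runs 17→30
#114: waits 30, runs 30→45
#100: waits 45, runs 45→54
Sum = 0+5+17+30+45 = 97.
Difference = 132 − 97 = 35.

35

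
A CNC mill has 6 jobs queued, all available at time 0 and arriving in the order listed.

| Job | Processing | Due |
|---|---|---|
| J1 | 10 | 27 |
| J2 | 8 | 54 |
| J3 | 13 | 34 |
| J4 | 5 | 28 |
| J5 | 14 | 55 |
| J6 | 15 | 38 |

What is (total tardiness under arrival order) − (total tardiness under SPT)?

6

FIFO (arrival order): J1 J2 J3 J4 J5 J6.
J1: 0→10, due 27, tardiness 0
J2: 10→18, due 54, tardiness 0
J3: 18→31, due 34, tardiness 0
J4: 31→36, due 28, tardiness 8
J5: 36→50, due 55, tardiness 0
J6: 50→65, due 38, tardiness 27
Sum = 0+0+0+8+0+27 = 35.
SPT (increasing processing time): J4 J2 J1 J3 J5 J6.
J4: 0→5, due 28, tardiness 0
J2: 5→13, due 54, tardiness 0
J1: 13→23, due 27, tardiness 0
J3: 23→36, due 34, tardiness 2
J5: 36→50, due 55, tardiness 0
J6: 50→65, due 38, tardiness 27
Sum = 0+0+0+2+0+27 = 29.
Difference = 35 − 29 = 6.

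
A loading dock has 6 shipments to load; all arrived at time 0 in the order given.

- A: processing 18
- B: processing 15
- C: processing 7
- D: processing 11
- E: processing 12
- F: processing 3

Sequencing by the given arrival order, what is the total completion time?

FIFO (arrival order): A B C D E F.
A: 0→18
B: 18→33
C: 33→40
D: 40→51
E: 51→63
F: 63→66
Sum = 18+33+40+51+63+66 = 271.

271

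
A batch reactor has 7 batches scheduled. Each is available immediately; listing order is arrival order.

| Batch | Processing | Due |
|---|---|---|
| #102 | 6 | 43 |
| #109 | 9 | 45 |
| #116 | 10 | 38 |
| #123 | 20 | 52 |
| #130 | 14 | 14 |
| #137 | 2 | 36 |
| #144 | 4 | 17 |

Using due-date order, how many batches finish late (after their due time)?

2

EDD (increasing due date): #130 #144 #137 #116 #102 #109 #123.
#130: 0→14, due 14, tardiness 0
#144: 14→18, due 17, tardiness 1
#137: 18→20, due 36, tardiness 0
#116: 20→30, due 38, tardiness 0
#102: 30→36, due 43, tardiness 0
#109: 36→45, due 45, tardiness 0
#123: 45→65, due 52, tardiness 13
Late batches: 2.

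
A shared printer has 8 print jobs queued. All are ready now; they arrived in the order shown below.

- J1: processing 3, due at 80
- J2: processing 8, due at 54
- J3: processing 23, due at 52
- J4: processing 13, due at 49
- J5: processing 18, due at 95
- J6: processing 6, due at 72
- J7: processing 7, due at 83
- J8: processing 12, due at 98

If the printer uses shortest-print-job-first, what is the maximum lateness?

38

SPT (increasing processing time): J1 J6 J7 J2 J8 J4 J5 J3.
J1: 0→3, due 80, lateness -77
J6: 3→9, due 72, lateness -63
J7: 9→16, due 83, lateness -67
J2: 16→24, due 54, lateness -30
J8: 24→36, due 98, lateness -62
J4: 36→49, due 49, lateness 0
J5: 49→67, due 95, lateness -28
J3: 67→90, due 52, lateness 38
Maximum = 38.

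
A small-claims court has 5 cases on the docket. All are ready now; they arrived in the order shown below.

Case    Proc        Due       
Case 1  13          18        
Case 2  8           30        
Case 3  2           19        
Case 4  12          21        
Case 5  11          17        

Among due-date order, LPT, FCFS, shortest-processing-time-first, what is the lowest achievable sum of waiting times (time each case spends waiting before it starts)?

66

EDD (increasing due date): Case 5 Case 1 Case 3 Case 4 Case 2.
Case 5: waits 0, runs 0→11
Case 1: waits 11, runs 11→24
Case 3: waits 24, runs 24→26
Case 4: waits 26, runs 26→38
Case 2: waits 38, runs 38→46
Sum = 0+11+24+26+38 = 99.
LPT (decreasing processing time): Case 1 Case 4 Case 5 Case 2 Case 3.
Case 1: waits 0, runs 0→13
Case 4: waits 13, runs 13→25
Case 5: waits 25, runs 25→36
Case 2: waits 36, runs 36→44
Case 3: waits 44, runs 44→46
Sum = 0+13+25+36+44 = 118.
FIFO (arrival order): Case 1 Case 2 Case 3 Case 4 Case 5.
Case 1: waits 0, runs 0→13
Case 2: waits 13, runs 13→21
Case 3: waits 21, runs 21→23
Case 4: waits 23, runs 23→35
Case 5: waits 35, runs 35→46
Sum = 0+13+21+23+35 = 92.
SPT (increasing processing time): Case 3 Case 2 Case 5 Case 4 Case 1.
Case 3: waits 0, runs 0→2
Case 2: waits 2, runs 2→10
Case 5: waits 10, runs 10→21
Case 4: waits 21, runs 21→33
Case 1: waits 33, runs 33→46
Sum = 0+2+10+21+33 = 66.
EDD 99, LPT 118, FIFO 92, SPT 66 → minimum 66.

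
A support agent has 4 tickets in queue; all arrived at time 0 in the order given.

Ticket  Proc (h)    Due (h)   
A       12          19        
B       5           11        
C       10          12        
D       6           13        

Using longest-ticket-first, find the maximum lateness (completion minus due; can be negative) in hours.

LPT (decreasing processing time): A C D B.
A: 0→12, due 19, lateness -7
C: 12→22, due 12, lateness 10
D: 22→28, due 13, lateness 15
B: 28→33, due 11, lateness 22
Maximum = 22.

22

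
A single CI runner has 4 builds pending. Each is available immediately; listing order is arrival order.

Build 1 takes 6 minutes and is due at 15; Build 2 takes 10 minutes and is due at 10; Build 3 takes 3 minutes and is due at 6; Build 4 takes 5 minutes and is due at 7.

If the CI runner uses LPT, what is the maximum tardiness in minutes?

LPT (decreasing processing time): Build 2 Build 1 Build 4 Build 3.
Build 2: 0→10, due 10, tardiness 0
Build 1: 10→16, due 15, tardiness 1
Build 4: 16→21, due 7, tardiness 14
Build 3: 21→24, due 6, tardiness 18
Maximum = 18.

18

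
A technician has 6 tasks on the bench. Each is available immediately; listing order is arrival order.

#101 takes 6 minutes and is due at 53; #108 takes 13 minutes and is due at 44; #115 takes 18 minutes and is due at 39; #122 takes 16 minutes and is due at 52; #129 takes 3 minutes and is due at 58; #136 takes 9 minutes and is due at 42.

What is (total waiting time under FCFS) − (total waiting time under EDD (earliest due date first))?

-32

FIFO (arrival order): #101 #108 #115 #122 #129 #136.
#101: waits 0, runs 0→6
#108: waits 6, runs 6→19
#115: waits 19, runs 19→37
#122: waits 37, runs 37→53
#129: waits 53, runs 53→56
#136: waits 56, runs 56→65
Sum = 0+6+19+37+53+56 = 171.
EDD (increasing due date): #115 #136 #108 #122 #101 #129.
#115: waits 0, runs 0→18
#136: waits 18, runs 18→27
#108: waits 27, runs 27→40
#122: waits 40, runs 40→56
#101: waits 56, runs 56→62
#129: waits 62, runs 62→65
Sum = 0+18+27+40+56+62 = 203.
Difference = 171 − 203 = -32.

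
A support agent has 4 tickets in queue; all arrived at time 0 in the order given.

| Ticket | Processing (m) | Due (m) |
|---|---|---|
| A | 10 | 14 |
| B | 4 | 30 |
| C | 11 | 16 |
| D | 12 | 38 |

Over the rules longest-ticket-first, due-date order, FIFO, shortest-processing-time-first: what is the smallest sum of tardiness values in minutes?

5

LPT (decreasing processing time): D C A B.
D: 0→12, due 38, tardiness 0
C: 12→23, due 16, tardiness 7
A: 23→33, due 14, tardiness 19
B: 33→37, due 30, tardiness 7
Sum = 0+7+19+7 = 33.
EDD (increasing due date): A C B D.
A: 0→10, due 14, tardiness 0
C: 10→21, due 16, tardiness 5
B: 21→25, due 30, tardiness 0
D: 25→37, due 38, tardiness 0
Sum = 0+5+0+0 = 5.
FIFO (arrival order): A B C D.
A: 0→10, due 14, tardiness 0
B: 10→14, due 30, tardiness 0
C: 14→25, due 16, tardiness 9
D: 25→37, due 38, tardiness 0
Sum = 0+0+9+0 = 9.
SPT (increasing processing time): B A C D.
B: 0→4, due 30, tardiness 0
A: 4→14, due 14, tardiness 0
C: 14→25, due 16, tardiness 9
D: 25→37, due 38, tardiness 0
Sum = 0+0+9+0 = 9.
LPT 33, EDD 5, FIFO 9, SPT 9 → minimum 5.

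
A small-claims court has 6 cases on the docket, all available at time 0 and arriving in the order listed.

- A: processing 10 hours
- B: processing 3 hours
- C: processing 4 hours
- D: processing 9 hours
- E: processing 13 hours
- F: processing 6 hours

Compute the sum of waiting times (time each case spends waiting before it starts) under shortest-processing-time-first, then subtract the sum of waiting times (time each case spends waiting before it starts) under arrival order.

-28

SPT (increasing processing time): B C F D A E.
B: waits 0, runs 0→3
C: waits 3, runs 3→7
F: waits 7, runs 7→13
D: waits 13, runs 13→22
A: waits 22, runs 22→32
E: waits 32, runs 32→45
Sum = 0+3+7+13+22+32 = 77.
FIFO (arrival order): A B C D E F.
A: waits 0, runs 0→10
B: waits 10, runs 10→13
C: waits 13, runs 13→17
D: waits 17, runs 17→26
E: waits 26, runs 26→39
F: waits 39, runs 39→45
Sum = 0+10+13+17+26+39 = 105.
Difference = 77 − 105 = -28.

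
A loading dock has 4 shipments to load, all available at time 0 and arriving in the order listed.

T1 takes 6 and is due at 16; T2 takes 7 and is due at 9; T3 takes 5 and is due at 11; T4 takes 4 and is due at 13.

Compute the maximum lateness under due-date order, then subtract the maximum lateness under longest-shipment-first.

-3

EDD (increasing due date): T2 T3 T4 T1.
T2: 0→7, due 9, lateness -2
T3: 7→12, due 11, lateness 1
T4: 12→16, due 13, lateness 3
T1: 16→22, due 16, lateness 6
Maximum = 6.
LPT (decreasing processing time): T2 T1 T3 T4.
T2: 0→7, due 9, lateness -2
T1: 7→13, due 16, lateness -3
T3: 13→18, due 11, lateness 7
T4: 18→22, due 13, lateness 9
Maximum = 9.
Difference = 6 − 9 = -3.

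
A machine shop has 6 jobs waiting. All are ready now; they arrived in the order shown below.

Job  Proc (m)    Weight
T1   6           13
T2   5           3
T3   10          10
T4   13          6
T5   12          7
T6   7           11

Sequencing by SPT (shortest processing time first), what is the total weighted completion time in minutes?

SPT (increasing processing time): T2 T1 T6 T3 T5 T4.
T2: finishes 5, weight 3, w·C = 15
T1: finishes 11, weight 13, w·C = 143
T6: finishes 18, weight 11, w·C = 198
T3: finishes 28, weight 10, w·C = 280
T5: finishes 40, weight 7, w·C = 280
T4: finishes 53, weight 6, w·C = 318
Sum = 15+143+198+280+280+318 = 1234.

1234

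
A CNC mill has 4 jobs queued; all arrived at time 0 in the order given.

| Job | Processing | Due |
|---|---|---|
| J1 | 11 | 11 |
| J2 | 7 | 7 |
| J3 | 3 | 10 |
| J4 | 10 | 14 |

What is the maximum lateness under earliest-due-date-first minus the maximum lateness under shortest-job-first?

-3

EDD (increasing due date): J2 J3 J1 J4.
J2: 0→7, due 7, lateness 0
J3: 7→10, due 10, lateness 0
J1: 10→21, due 11, lateness 10
J4: 21→31, due 14, lateness 17
Maximum = 17.
SPT (increasing processing time): J3 J2 J4 J1.
J3: 0→3, due 10, lateness -7
J2: 3→10, due 7, lateness 3
J4: 10→20, due 14, lateness 6
J1: 20→31, due 11, lateness 20
Maximum = 20.
Difference = 17 − 20 = -3.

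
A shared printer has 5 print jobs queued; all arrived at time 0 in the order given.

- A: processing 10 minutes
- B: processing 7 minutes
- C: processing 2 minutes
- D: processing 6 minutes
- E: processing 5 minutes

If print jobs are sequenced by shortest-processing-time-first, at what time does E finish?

7

SPT (increasing processing time): C E D B A.
C: 0→2
E: 2→7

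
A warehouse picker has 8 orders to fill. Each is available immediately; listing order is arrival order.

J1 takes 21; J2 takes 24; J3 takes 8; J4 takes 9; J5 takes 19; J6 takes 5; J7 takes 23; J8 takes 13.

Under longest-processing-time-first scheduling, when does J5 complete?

LPT (decreasing processing time): J2 J7 J1 J5 J8 J4 J3 J6.
J2: 0→24
J7: 24→47
J1: 47→68
J5: 68→87

87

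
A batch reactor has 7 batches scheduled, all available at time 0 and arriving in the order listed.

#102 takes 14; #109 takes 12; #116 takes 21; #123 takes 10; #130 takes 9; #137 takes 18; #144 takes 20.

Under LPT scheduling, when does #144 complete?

41

LPT (decreasing processing time): #116 #144 #137 #102 #109 #123 #130.
#116: 0→21
#144: 21→41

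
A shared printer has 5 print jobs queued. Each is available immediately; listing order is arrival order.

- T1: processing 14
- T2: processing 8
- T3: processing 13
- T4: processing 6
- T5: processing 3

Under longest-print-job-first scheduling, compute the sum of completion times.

LPT (decreasing processing time): T1 T3 T2 T4 T5.
T1: 0→14
T3: 14→27
T2: 27→35
T4: 35→41
T5: 41→44
Sum = 14+27+35+41+44 = 161.

161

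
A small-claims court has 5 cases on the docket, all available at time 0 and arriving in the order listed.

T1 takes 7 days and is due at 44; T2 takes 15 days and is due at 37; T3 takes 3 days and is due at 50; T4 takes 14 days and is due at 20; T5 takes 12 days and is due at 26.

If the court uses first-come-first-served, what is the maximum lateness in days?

25

FIFO (arrival order): T1 T2 T3 T4 T5.
T1: 0→7, due 44, lateness -37
T2: 7→22, due 37, lateness -15
T3: 22→25, due 50, lateness -25
T4: 25→39, due 20, lateness 19
T5: 39→51, due 26, lateness 25
Maximum = 25.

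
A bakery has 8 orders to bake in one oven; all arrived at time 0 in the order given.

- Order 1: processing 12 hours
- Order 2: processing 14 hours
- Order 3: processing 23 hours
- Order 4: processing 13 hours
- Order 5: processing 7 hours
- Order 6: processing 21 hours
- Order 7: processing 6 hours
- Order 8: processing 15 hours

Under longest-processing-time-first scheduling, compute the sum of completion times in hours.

599

LPT (decreasing processing time): Order 3 Order 6 Order 8 Order 2 Order 4 Order 1 Order 5 Order 7.
Order 3: 0→23
Order 6: 23→44
Order 8: 44→59
Order 2: 59→73
Order 4: 73→86
Order 1: 86→98
Order 5: 98→105
Order 7: 105→111
Sum = 23+44+59+73+86+98+105+111 = 599.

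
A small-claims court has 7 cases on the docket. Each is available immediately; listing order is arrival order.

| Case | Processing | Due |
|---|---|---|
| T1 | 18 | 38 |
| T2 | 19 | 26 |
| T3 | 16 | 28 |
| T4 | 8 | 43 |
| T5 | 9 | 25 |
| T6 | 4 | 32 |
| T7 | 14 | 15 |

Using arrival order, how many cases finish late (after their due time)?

FIFO (arrival order): T1 T2 T3 T4 T5 T6 T7.
T1: 0→18, due 38, tardiness 0
T2: 18→37, due 26, tardiness 11
T3: 37→53, due 28, tardiness 25
T4: 53→61, due 43, tardiness 18
T5: 61→70, due 25, tardiness 45
T6: 70→74, due 32, tardiness 42
T7: 74→88, due 15, tardiness 73
Late cases: 6.

6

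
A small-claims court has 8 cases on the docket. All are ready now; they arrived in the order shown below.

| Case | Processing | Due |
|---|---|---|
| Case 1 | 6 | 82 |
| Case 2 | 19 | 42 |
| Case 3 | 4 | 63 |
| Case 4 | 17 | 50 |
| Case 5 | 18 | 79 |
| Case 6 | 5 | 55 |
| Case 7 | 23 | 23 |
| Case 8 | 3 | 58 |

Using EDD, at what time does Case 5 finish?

89

EDD (increasing due date): Case 7 Case 2 Case 4 Case 6 Case 8 Case 3 Case 5 Case 1.
Case 7: 0→23
Case 2: 23→42
Case 4: 42→59
Case 6: 59→64
Case 8: 64→67
Case 3: 67→71
Case 5: 71→89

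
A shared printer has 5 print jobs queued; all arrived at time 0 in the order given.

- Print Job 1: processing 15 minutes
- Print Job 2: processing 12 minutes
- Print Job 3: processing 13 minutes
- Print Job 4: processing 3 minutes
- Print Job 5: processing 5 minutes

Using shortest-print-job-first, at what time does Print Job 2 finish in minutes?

SPT (increasing processing time): Print Job 4 Print Job 5 Print Job 2 Print Job 3 Print Job 1.
Print Job 4: 0→3
Print Job 5: 3→8
Print Job 2: 8→20

20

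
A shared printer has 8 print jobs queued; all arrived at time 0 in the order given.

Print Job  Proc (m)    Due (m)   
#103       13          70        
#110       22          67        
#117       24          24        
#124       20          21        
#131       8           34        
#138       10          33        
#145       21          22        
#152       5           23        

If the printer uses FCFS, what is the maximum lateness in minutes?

100

FIFO (arrival order): #103 #110 #117 #124 #131 #138 #145 #152.
#103: 0→13, due 70, lateness -57
#110: 13→35, due 67, lateness -32
#117: 35→59, due 24, lateness 35
#124: 59→79, due 21, lateness 58
#131: 79→87, due 34, lateness 53
#138: 87→97, due 33, lateness 64
#145: 97→118, due 22, lateness 96
#152: 118→123, due 23, lateness 100
Maximum = 100.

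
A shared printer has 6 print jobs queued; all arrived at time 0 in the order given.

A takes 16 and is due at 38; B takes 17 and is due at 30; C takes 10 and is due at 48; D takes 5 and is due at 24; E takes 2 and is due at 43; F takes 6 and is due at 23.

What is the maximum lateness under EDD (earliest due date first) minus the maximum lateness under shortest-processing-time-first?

-18

EDD (increasing due date): F D B A E C.
F: 0→6, due 23, lateness -17
D: 6→11, due 24, lateness -13
B: 11→28, due 30, lateness -2
A: 28→44, due 38, lateness 6
E: 44→46, due 43, lateness 3
C: 46→56, due 48, lateness 8
Maximum = 8.
SPT (increasing processing time): E D F C A B.
E: 0→2, due 43, lateness -41
D: 2→7, due 24, lateness -17
F: 7→13, due 23, lateness -10
C: 13→23, due 48, lateness -25
A: 23→39, due 38, lateness 1
B: 39→56, due 30, lateness 26
Maximum = 26.
Difference = 8 − 26 = -18.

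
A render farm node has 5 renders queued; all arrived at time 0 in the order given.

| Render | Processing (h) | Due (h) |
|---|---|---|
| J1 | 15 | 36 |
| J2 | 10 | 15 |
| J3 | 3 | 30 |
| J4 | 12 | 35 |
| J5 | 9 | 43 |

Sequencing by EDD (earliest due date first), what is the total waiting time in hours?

88

EDD (increasing due date): J2 J3 J4 J1 J5.
J2: waits 0, runs 0→10
J3: waits 10, runs 10→13
J4: waits 13, runs 13→25
J1: waits 25, runs 25→40
J5: waits 40, runs 40→49
Sum = 0+10+13+25+40 = 88.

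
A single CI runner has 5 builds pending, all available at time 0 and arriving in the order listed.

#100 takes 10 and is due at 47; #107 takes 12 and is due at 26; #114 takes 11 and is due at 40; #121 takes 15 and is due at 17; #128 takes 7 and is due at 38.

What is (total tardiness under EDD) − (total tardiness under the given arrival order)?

EDD (increasing due date): #121 #107 #128 #114 #100.
#121: 0→15, due 17, tardiness 0
#107: 15→27, due 26, tardiness 1
#128: 27→34, due 38, tardiness 0
#114: 34→45, due 40, tardiness 5
#100: 45→55, due 47, tardiness 8
Sum = 0+1+0+5+8 = 14.
FIFO (arrival order): #100 #107 #114 #121 #128.
#100: 0→10, due 47, tardiness 0
#107: 10→22, due 26, tardiness 0
#114: 22→33, due 40, tardiness 0
#121: 33→48, due 17, tardiness 31
#128: 48→55, due 38, tardiness 17
Sum = 0+0+0+31+17 = 48.
Difference = 14 − 48 = -34.

-34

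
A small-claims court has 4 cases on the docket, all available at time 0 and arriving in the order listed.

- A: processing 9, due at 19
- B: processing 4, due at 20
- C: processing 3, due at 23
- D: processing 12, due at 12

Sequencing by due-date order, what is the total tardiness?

12

EDD (increasing due date): D A B C.
D: 0→12, due 12, tardiness 0
A: 12→21, due 19, tardiness 2
B: 21→25, due 20, tardiness 5
C: 25→28, due 23, tardiness 5
Sum = 0+2+5+5 = 12.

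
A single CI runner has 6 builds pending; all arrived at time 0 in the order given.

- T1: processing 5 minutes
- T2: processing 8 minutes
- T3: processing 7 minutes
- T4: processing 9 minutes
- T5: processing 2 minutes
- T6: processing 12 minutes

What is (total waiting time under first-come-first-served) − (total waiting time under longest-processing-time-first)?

FIFO (arrival order): T1 T2 T3 T4 T5 T6.
T1: waits 0, runs 0→5
T2: waits 5, runs 5→13
T3: waits 13, runs 13→20
T4: waits 20, runs 20→29
T5: waits 29, runs 29→31
T6: waits 31, runs 31→43
Sum = 0+5+13+20+29+31 = 98.
LPT (decreasing processing time): T6 T4 T2 T3 T1 T5.
T6: waits 0, runs 0→12
T4: waits 12, runs 12→21
T2: waits 21, runs 21→29
T3: waits 29, runs 29→36
T1: waits 36, runs 36→41
T5: waits 41, runs 41→43
Sum = 0+12+21+29+36+41 = 139.
Difference = 98 − 139 = -41.

-41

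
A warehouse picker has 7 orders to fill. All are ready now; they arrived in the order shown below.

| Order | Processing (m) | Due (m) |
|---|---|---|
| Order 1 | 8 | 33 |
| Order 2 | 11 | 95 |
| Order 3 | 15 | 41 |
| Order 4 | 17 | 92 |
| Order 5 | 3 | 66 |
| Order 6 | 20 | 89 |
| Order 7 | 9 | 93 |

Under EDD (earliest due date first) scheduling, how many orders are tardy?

0

EDD (increasing due date): Order 1 Order 3 Order 5 Order 6 Order 4 Order 7 Order 2.
Order 1: 0→8, due 33, tardiness 0
Order 3: 8→23, due 41, tardiness 0
Order 5: 23→26, due 66, tardiness 0
Order 6: 26→46, due 89, tardiness 0
Order 4: 46→63, due 92, tardiness 0
Order 7: 63→72, due 93, tardiness 0
Order 2: 72→83, due 95, tardiness 0
Late orders: 0.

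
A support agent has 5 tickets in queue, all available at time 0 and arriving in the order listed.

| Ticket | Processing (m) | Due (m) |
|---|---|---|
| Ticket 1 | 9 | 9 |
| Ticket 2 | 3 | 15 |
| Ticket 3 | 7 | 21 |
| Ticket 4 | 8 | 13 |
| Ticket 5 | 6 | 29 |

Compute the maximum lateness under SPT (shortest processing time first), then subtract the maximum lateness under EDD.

SPT (increasing processing time): Ticket 2 Ticket 5 Ticket 3 Ticket 4 Ticket 1.
Ticket 2: 0→3, due 15, lateness -12
Ticket 5: 3→9, due 29, lateness -20
Ticket 3: 9→16, due 21, lateness -5
Ticket 4: 16→24, due 13, lateness 11
Ticket 1: 24→33, due 9, lateness 24
Maximum = 24.
EDD (increasing due date): Ticket 1 Ticket 4 Ticket 2 Ticket 3 Ticket 5.
Ticket 1: 0→9, due 9, lateness 0
Ticket 4: 9→17, due 13, lateness 4
Ticket 2: 17→20, due 15, lateness 5
Ticket 3: 20→27, due 21, lateness 6
Ticket 5: 27→33, due 29, lateness 4
Maximum = 6.
Difference = 24 − 6 = 18.

18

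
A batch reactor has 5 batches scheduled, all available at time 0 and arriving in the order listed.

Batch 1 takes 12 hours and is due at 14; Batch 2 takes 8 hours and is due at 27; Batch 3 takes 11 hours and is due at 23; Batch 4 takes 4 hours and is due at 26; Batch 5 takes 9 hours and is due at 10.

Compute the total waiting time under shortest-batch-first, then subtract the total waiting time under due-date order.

-29

SPT (increasing processing time): Batch 4 Batch 2 Batch 5 Batch 3 Batch 1.
Batch 4: waits 0, runs 0→4
Batch 2: waits 4, runs 4→12
Batch 5: waits 12, runs 12→21
Batch 3: waits 21, runs 21→32
Batch 1: waits 32, runs 32→44
Sum = 0+4+12+21+32 = 69.
EDD (increasing due date): Batch 5 Batch 1 Batch 3 Batch 4 Batch 2.
Batch 5: waits 0, runs 0→9
Batch 1: waits 9, runs 9→21
Batch 3: waits 21, runs 21→32
Batch 4: waits 32, runs 32→36
Batch 2: waits 36, runs 36→44
Sum = 0+9+21+32+36 = 98.
Difference = 69 − 98 = -29.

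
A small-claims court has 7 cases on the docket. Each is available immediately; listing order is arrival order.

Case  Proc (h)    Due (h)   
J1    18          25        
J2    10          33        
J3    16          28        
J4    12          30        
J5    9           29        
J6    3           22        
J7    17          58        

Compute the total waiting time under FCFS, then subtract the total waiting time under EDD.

46

FIFO (arrival order): J1 J2 J3 J4 J5 J6 J7.
J1: waits 0, runs 0→18
J2: waits 18, runs 18→28
J3: waits 28, runs 28→44
J4: waits 44, runs 44→56
J5: waits 56, runs 56→65
J6: waits 65, runs 65→68
J7: waits 68, runs 68→85
Sum = 0+18+28+44+56+65+68 = 279.
EDD (increasing due date): J6 J1 J3 J5 J4 J2 J7.
J6: waits 0, runs 0→3
J1: waits 3, runs 3→21
J3: waits 21, runs 21→37
J5: waits 37, runs 37→46
J4: waits 46, runs 46→58
J2: waits 58, runs 58→68
J7: waits 68, runs 68→85
Sum = 0+3+21+37+46+58+68 = 233.
Difference = 279 − 233 = 46.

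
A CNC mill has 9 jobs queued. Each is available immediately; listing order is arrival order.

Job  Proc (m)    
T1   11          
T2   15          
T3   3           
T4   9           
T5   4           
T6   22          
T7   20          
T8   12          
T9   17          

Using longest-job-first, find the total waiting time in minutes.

LPT (decreasing processing time): T6 T7 T9 T2 T8 T1 T4 T5 T3.
T6: waits 0, runs 0→22
T7: waits 22, runs 22→42
T9: waits 42, runs 42→59
T2: waits 59, runs 59→74
T8: waits 74, runs 74→86
T1: waits 86, runs 86→97
T4: waits 97, runs 97→106
T5: waits 106, runs 106→110
T3: waits 110, runs 110→113
Sum = 0+22+42+59+74+86+97+106+110 = 596.

596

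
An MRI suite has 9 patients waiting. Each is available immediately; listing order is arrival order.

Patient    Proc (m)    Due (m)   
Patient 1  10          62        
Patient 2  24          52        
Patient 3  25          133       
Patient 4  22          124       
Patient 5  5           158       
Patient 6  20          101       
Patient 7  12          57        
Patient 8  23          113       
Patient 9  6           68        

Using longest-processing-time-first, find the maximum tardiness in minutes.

74

LPT (decreasing processing time): Patient 3 Patient 2 Patient 8 Patient 4 Patient 6 Patient 7 Patient 1 Patient 9 Patient 5.
Patient 3: 0→25, due 133, tardiness 0
Patient 2: 25→49, due 52, tardiness 0
Patient 8: 49→72, due 113, tardiness 0
Patient 4: 72→94, due 124, tardiness 0
Patient 6: 94→114, due 101, tardiness 13
Patient 7: 114→126, due 57, tardiness 69
Patient 1: 126→136, due 62, tardiness 74
Patient 9: 136→142, due 68, tardiness 74
Patient 5: 142→147, due 158, tardiness 0
Maximum = 74.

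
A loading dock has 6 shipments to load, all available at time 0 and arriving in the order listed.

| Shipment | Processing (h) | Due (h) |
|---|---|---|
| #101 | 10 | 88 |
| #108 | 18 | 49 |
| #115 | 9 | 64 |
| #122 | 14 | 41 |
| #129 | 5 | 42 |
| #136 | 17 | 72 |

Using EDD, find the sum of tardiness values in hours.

0

EDD (increasing due date): #122 #129 #108 #115 #136 #101.
#122: 0→14, due 41, tardiness 0
#129: 14→19, due 42, tardiness 0
#108: 19→37, due 49, tardiness 0
#115: 37→46, due 64, tardiness 0
#136: 46→63, due 72, tardiness 0
#101: 63→73, due 88, tardiness 0
Sum = 0+0+0+0+0+0 = 0.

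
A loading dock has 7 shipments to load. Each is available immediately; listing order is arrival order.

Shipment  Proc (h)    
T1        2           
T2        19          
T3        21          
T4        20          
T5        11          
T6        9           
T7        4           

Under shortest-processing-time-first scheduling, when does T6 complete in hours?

15

SPT (increasing processing time): T1 T7 T6 T5 T2 T4 T3.
T1: 0→2
T7: 2→6
T6: 6→15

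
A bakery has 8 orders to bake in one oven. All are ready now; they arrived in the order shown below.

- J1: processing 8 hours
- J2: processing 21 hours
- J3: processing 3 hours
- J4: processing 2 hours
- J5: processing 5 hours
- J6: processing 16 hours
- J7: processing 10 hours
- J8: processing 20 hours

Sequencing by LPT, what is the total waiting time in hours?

LPT (decreasing processing time): J2 J8 J6 J7 J1 J5 J3 J4.
J2: waits 0, runs 0→21
J8: waits 21, runs 21→41
J6: waits 41, runs 41→57
J7: waits 57, runs 57→67
J1: waits 67, runs 67→75
J5: waits 75, runs 75→80
J3: waits 80, runs 80→83
J4: waits 83, runs 83→85
Sum = 0+21+41+57+67+75+80+83 = 424.

424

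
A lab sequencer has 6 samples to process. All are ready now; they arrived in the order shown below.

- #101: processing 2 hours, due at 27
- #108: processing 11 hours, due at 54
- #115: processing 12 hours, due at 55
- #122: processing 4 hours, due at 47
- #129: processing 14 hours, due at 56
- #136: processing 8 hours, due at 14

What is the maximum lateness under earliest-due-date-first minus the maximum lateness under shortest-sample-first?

EDD (increasing due date): #136 #101 #122 #108 #115 #129.
#136: 0→8, due 14, lateness -6
#101: 8→10, due 27, lateness -17
#122: 10→14, due 47, lateness -33
#108: 14→25, due 54, lateness -29
#115: 25→37, due 55, lateness -18
#129: 37→51, due 56, lateness -5
Maximum = -5.
SPT (increasing processing time): #101 #122 #136 #108 #115 #129.
#101: 0→2, due 27, lateness -25
#122: 2→6, due 47, lateness -41
#136: 6→14, due 14, lateness 0
#108: 14→25, due 54, lateness -29
#115: 25→37, due 55, lateness -18
#129: 37→51, due 56, lateness -5
Maximum = 0.
Difference = -5 − 0 = -5.

-5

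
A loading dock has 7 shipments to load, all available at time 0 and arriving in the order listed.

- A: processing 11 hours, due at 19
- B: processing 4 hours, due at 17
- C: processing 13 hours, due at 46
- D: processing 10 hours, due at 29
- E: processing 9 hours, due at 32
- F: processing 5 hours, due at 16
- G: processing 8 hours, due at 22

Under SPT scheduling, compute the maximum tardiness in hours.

SPT (increasing processing time): B F G E D A C.
B: 0→4, due 17, tardiness 0
F: 4→9, due 16, tardiness 0
G: 9→17, due 22, tardiness 0
E: 17→26, due 32, tardiness 0
D: 26→36, due 29, tardiness 7
A: 36→47, due 19, tardiness 28
C: 47→60, due 46, tardiness 14
Maximum = 28.

28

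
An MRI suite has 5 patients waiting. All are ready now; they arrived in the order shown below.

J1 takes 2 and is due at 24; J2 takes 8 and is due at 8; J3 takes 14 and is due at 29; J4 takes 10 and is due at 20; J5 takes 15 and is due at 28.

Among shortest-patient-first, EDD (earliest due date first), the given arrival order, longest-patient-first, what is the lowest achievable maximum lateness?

SPT (increasing processing time): J1 J2 J4 J3 J5.
J1: 0→2, due 24, lateness -22
J2: 2→10, due 8, lateness 2
J4: 10→20, due 20, lateness 0
J3: 20→34, due 29, lateness 5
J5: 34→49, due 28, lateness 21
Maximum = 21.
EDD (increasing due date): J2 J4 J1 J5 J3.
J2: 0→8, due 8, lateness 0
J4: 8→18, due 20, lateness -2
J1: 18→20, due 24, lateness -4
J5: 20→35, due 28, lateness 7
J3: 35→49, due 29, lateness 20
Maximum = 20.
FIFO (arrival order): J1 J2 J3 J4 J5.
J1: 0→2, due 24, lateness -22
J2: 2→10, due 8, lateness 2
J3: 10→24, due 29, lateness -5
J4: 24→34, due 20, lateness 14
J5: 34→49, due 28, lateness 21
Maximum = 21.
LPT (decreasing processing time): J5 J3 J4 J2 J1.
J5: 0→15, due 28, lateness -13
J3: 15→29, due 29, lateness 0
J4: 29→39, due 20, lateness 19
J2: 39→47, due 8, lateness 39
J1: 47→49, due 24, lateness 25
Maximum = 39.
SPT 21, EDD 20, FIFO 21, LPT 39 → minimum 20.

20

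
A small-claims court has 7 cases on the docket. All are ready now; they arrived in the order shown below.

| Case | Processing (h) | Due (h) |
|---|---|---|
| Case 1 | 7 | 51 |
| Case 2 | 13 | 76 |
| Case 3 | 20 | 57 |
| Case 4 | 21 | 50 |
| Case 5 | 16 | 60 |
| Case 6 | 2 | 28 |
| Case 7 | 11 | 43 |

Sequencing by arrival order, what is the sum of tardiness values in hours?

126

FIFO (arrival order): Case 1 Case 2 Case 3 Case 4 Case 5 Case 6 Case 7.
Case 1: 0→7, due 51, tardiness 0
Case 2: 7→20, due 76, tardiness 0
Case 3: 20→40, due 57, tardiness 0
Case 4: 40→61, due 50, tardiness 11
Case 5: 61→77, due 60, tardiness 17
Case 6: 77→79, due 28, tardiness 51
Case 7: 79→90, due 43, tardiness 47
Sum = 0+0+0+11+17+51+47 = 126.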